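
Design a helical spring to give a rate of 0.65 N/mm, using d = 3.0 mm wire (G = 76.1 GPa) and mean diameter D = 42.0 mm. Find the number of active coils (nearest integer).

16

N_a = Gd⁴/(8D³k) = (76.1×10³ × 3.0⁴)/(8 × 42.0³ × 0.65)
    = 6.1641e+06 / 385258 = 16 → 16 coils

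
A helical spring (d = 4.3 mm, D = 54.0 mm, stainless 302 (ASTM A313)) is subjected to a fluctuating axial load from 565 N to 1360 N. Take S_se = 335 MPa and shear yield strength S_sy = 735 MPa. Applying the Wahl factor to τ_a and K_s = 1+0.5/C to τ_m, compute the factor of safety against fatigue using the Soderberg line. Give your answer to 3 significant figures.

0.215

C = D/d = 54.0/4.3 = 12.5581; K_W = (4C−1)/(4C−4)+0.615/C = 1.1139; K_s = 1+0.5/C = 1.0398
F_a = (F_max−F_min)/2 = 397.5 N; F_m = (F_max+F_min)/2 = 962.5 N
τ_a = K_W·8F_aD/(πd³) = 1.1139 × 687.49 = 765.77 MPa
τ_m = K_s·8F_mD/(πd³) = 1.0398 × 1664.7 = 1731 MPa
Soderberg: 1/n_f = τ_a/S_se + τ_m/S_sy = 765.77/335 + 1731/735 = 2.28587 + 2.35504 = 4.6409
n_f = 1/4.6409 = 0.2155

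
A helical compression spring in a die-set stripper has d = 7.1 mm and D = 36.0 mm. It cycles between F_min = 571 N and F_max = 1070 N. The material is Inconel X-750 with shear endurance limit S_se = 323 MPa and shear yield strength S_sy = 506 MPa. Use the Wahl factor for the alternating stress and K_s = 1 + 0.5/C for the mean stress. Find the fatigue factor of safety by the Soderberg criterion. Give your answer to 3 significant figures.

C = D/d = 36.0/7.1 = 5.0704; K_W = (4C−1)/(4C−4)+0.615/C = 1.3055; K_s = 1+0.5/C = 1.0986
F_a = (F_max−F_min)/2 = 249.5 N; F_m = (F_max+F_min)/2 = 820.5 N
τ_a = K_W·8F_aD/(πd³) = 1.3055 × 63.905 = 83.432 MPa
τ_m = K_s·8F_mD/(πd³) = 1.0986 × 210.16 = 230.88 MPa
Soderberg: 1/n_f = τ_a/S_se + τ_m/S_sy = 83.432/323 + 230.88/506 = 0.25830 + 0.45629 = 0.71459
n_f = 1/0.71459 = 1.399

1.40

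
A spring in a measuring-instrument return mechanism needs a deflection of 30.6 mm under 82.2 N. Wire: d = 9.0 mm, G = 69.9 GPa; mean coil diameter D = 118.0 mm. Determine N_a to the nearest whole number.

13

Required rate k = F/δ = 82.2/30.6 = 2.6863 N/mm
N_a = Gd⁴/(8D³k) = (69.9×10³ × 9.0⁴)/(8 × 118.0³ × 2.6863)
    = 4.58614e+08 / 3.53091e+07 = 12.99 → 13 coils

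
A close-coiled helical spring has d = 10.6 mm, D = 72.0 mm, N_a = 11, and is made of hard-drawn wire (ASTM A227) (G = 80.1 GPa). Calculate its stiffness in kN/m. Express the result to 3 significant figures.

30.8 kN/m

k = Gd⁴/(8D³N_a) = (80.1×10³ × 10.6⁴) / (8 × 72.0³ × 11)
  = 1.01124e+09 / 3.28458e+07 = 30.788 N/mm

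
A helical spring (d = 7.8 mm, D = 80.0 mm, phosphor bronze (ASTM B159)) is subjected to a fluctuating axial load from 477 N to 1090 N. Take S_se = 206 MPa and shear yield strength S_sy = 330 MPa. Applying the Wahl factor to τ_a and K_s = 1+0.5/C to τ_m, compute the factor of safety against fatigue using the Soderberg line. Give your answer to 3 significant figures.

0.556

C = D/d = 80.0/7.8 = 10.2564; K_W = (4C−1)/(4C−4)+0.615/C = 1.1410; K_s = 1+0.5/C = 1.0488
F_a = (F_max−F_min)/2 = 306.5 N; F_m = (F_max+F_min)/2 = 783.5 N
τ_a = K_W·8F_aD/(πd³) = 1.1410 × 131.58 = 150.13 MPa
τ_m = K_s·8F_mD/(πd³) = 1.0488 × 336.35 = 352.74 MPa
Soderberg: 1/n_f = τ_a/S_se + τ_m/S_sy = 150.13/206 + 352.74/330 = 0.72877 + 1.06892 = 1.7977
n_f = 1/1.7977 = 0.5563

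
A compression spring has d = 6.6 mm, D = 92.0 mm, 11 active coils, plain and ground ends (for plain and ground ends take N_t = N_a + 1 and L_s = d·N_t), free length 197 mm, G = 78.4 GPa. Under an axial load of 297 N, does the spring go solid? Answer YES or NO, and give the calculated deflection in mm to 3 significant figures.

k = Gd⁴/(8D³N_a) = (78.4×10³)(6.6⁴)/(8·92.0³·11) = 2.1709 N/mm
N_t = 12; L_s = 6.6·12 = 79.2 mm; δ_solid = L₀ − L_s = 197 − 79.2 = 117.8 mm
δ = F/k = 297/2.1709 = 136.81 mm
δ ≥ δ_solid → spring goes solid

YES, δ = 137 mm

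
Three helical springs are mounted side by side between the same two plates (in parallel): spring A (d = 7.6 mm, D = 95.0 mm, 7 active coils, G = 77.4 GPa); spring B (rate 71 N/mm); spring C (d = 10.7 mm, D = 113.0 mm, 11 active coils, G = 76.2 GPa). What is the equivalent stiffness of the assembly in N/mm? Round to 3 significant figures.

84.2 N/mm

k_A = Gd⁴/(8D³N_a) = (77.4×10³)(7.6⁴)/(8·95.0³·7) = 5.3782 N/mm
k_C = Gd⁴/(8D³N_a) = (76.2×10³)(10.7⁴)/(8·113.0³·11) = 7.8663 N/mm
Parallel: k_eq = 5.3782 + 71 + 7.8663 = 84.245 N/mm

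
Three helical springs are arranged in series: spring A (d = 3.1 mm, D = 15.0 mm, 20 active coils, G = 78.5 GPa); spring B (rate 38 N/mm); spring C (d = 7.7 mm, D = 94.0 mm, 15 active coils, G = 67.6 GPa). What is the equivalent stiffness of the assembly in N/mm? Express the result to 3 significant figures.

k_A = Gd⁴/(8D³N_a) = (78.5×10³)(3.1⁴)/(8·15.0³·20) = 13.425 N/mm
k_C = Gd⁴/(8D³N_a) = (67.6×10³)(7.7⁴)/(8·94.0³·15) = 2.3842 N/mm
Series: 1/k_eq = 1/13.425 + 1/38 + 1/2.3842 = 0.52023; k_eq = 1.9222 N/mm

1.92 N/mm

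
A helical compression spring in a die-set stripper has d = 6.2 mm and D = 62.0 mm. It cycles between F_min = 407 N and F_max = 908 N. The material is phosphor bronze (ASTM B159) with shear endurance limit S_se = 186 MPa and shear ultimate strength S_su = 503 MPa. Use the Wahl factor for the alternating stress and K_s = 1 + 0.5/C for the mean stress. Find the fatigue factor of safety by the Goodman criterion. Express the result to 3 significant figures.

C = D/d = 62.0/6.2 = 10.0000; K_W = (4C−1)/(4C−4)+0.615/C = 1.1448; K_s = 1+0.5/C = 1.0500
F_a = (F_max−F_min)/2 = 250.5 N; F_m = (F_max+F_min)/2 = 657.5 N
τ_a = K_W·8F_aD/(πd³) = 1.1448 × 165.95 = 189.98 MPa
τ_m = K_s·8F_mD/(πd³) = 1.0500 × 435.56 = 457.34 MPa
Goodman: 1/n_f = τ_a/S_se + τ_m/S_su = 189.98/186 + 457.34/503 = 1.02140 + 0.90923 = 1.9306
n_f = 1/1.9306 = 0.518

0.518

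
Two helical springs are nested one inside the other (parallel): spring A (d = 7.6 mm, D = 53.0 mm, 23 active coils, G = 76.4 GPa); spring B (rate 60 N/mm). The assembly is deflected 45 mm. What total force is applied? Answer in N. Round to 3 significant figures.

k_A = Gd⁴/(8D³N_a) = (76.4×10³)(7.6⁴)/(8·53.0³·23) = 9.3047 N/mm
Parallel: k_eq = 9.3047 + 60 = 69.305 N/mm
F = k_eq·δ = 69.305·45 = 3118.7 N

3120 N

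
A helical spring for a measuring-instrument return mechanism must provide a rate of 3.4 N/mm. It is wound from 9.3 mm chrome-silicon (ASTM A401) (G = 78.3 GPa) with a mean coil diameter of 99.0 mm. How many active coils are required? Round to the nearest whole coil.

22

N_a = Gd⁴/(8D³k) = (78.3×10³ × 9.3⁴)/(8 × 99.0³ × 3.4)
    = 5.85725e+08 / 2.63921e+07 = 22.19 → 22 coils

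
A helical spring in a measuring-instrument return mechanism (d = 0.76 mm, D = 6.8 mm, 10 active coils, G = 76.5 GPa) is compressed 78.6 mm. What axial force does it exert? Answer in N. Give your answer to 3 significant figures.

k = Gd⁴/(8D³N_a) = (76.5×10³)(0.76⁴)/(8·6.8³·10) = 1.0146 N/mm
F = k·δ = 1.0146 × 78.6 = 79.748 N

79.7 N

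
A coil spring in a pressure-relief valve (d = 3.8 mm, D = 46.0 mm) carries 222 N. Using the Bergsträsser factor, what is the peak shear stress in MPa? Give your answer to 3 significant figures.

526 MPa

Spring index C = D/d = 46.0/3.8 = 12.1053
K_B = (4C+2)/(4C−3) = 50.421/45.421 = 1.1101
τ₀ = 8FD/(πd³) = 8·222·46.0/(π·3.8³) = 81696/172.39 = 473.91 MPa
τ_max = K·τ₀ = 1.1101 × 473.91 = 526.08 MPa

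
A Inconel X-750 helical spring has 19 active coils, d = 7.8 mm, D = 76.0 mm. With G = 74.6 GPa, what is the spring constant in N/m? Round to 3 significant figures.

k = Gd⁴/(8D³N_a) = (74.6×10³ × 7.8⁴) / (8 × 76.0³ × 19)
  = 2.76132e+08 / 6.67244e+07 = 4.1384 N/mm = 4138.4 N/m

4140 N/m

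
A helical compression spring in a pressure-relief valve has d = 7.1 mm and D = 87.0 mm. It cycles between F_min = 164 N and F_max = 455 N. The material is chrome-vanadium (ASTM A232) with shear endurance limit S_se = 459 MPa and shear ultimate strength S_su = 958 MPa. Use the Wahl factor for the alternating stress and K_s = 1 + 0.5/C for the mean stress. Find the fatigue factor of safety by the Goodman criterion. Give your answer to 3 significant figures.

C = D/d = 87.0/7.1 = 12.2535; K_W = (4C−1)/(4C−4)+0.615/C = 1.1168; K_s = 1+0.5/C = 1.0408
F_a = (F_max−F_min)/2 = 145.5 N; F_m = (F_max+F_min)/2 = 309.5 N
τ_a = K_W·8F_aD/(πd³) = 1.1168 × 90.063 = 100.59 MPa
τ_m = K_s·8F_mD/(πd³) = 1.0408 × 191.58 = 199.39 MPa
Goodman: 1/n_f = τ_a/S_se + τ_m/S_su = 100.59/459 + 199.39/958 = 0.21914 + 0.20814 = 0.42728
n_f = 1/0.42728 = 2.34

2.34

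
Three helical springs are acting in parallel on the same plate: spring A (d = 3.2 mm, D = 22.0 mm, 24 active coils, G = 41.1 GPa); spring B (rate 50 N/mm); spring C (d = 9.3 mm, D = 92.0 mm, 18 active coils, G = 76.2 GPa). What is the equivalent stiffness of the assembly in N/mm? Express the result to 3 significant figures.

57.2 N/mm

k_A = Gd⁴/(8D³N_a) = (41.1×10³)(3.2⁴)/(8·22.0³·24) = 2.108 N/mm
k_C = Gd⁴/(8D³N_a) = (76.2×10³)(9.3⁴)/(8·92.0³·18) = 5.0835 N/mm
Parallel: k_eq = 2.108 + 50 + 5.0835 = 57.191 N/mm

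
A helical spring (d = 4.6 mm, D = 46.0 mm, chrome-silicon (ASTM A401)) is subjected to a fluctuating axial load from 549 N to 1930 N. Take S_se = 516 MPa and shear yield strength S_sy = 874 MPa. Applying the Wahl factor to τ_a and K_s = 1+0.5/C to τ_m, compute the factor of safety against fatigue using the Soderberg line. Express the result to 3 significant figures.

0.275

C = D/d = 46.0/4.6 = 10.0000; K_W = (4C−1)/(4C−4)+0.615/C = 1.1448; K_s = 1+0.5/C = 1.0500
F_a = (F_max−F_min)/2 = 690.5 N; F_m = (F_max+F_min)/2 = 1239.5 N
τ_a = K_W·8F_aD/(πd³) = 1.1448 × 830.98 = 951.33 MPa
τ_m = K_s·8F_mD/(πd³) = 1.0500 × 1491.7 = 1566.2 MPa
Soderberg: 1/n_f = τ_a/S_se + τ_m/S_sy = 951.33/516 + 1566.2/874 = 1.84366 + 1.79204 = 3.6357
n_f = 1/3.6357 = 0.275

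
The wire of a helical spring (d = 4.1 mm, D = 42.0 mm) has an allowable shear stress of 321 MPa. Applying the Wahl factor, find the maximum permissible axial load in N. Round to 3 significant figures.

C = D/d = 42.0/4.1 = 10.2439
K_W = (4C−1)/(4C−4) + 0.615/C = 39.976/36.976 + 0.0600 = 1.1412
τ_max = K·8FD/(πd³) → F_max = τ_allow·πd³/(8DK)
F_max = 321·π·4.1³/(8·42.0·1.1412) = 69503/383.43 = 181.27 N

181 N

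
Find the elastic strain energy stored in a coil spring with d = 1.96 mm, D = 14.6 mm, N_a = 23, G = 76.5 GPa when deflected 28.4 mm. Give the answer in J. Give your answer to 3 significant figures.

0.795 J

k = Gd⁴/(8D³N_a) = (76.5×10³)(1.96⁴)/(8·14.6³·23) = 1.9716 N/mm
U = ½kδ² = 0.5 × 1.9716 × 28.4² = 795.09 N·mm = 0.79509 J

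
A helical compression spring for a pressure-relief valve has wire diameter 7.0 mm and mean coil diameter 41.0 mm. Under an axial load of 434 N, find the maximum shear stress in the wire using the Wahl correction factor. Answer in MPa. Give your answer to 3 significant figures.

Spring index C = D/d = 41.0/7.0 = 5.8571
K_W = (4C−1)/(4C−4) + 0.615/C = 22.429/19.429 + 0.1050 = 1.2594
τ₀ = 8FD/(πd³) = 8·434·41.0/(π·7.0³) = 142352/1077.6 = 132.11 MPa
τ_max = K·τ₀ = 1.2594 × 132.11 = 166.37 MPa

166 MPa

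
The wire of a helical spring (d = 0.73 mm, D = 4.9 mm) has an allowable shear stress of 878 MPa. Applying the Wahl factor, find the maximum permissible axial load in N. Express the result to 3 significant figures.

22.4 N

C = D/d = 4.9/0.73 = 6.7123
K_W = (4C−1)/(4C−4) + 0.615/C = 25.849/22.849 + 0.0916 = 1.2229
τ_max = K·8FD/(πd³) → F_max = τ_allow·πd³/(8DK)
F_max = 878·π·0.73³/(8·4.9·1.2229) = 1073/47.938 = 22.384 N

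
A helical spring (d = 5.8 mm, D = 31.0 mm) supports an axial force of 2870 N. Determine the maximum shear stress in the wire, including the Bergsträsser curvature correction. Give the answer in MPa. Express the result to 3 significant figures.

1480 MPa

Spring index C = D/d = 31.0/5.8 = 5.3448
K_B = (4C+2)/(4C−3) = 23.379/18.379 = 1.2720
τ₀ = 8FD/(πd³) = 8·2870·31.0/(π·5.8³) = 711760/612.96 = 1161.2 MPa
τ_max = K·τ₀ = 1.2720 × 1161.2 = 1477.1 MPa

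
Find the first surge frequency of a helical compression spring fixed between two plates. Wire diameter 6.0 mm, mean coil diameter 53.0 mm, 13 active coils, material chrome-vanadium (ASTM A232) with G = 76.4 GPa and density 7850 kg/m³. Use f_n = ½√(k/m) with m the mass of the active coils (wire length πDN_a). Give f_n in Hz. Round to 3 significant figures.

k = Gd⁴/(8D³N_a) = (76.4×10³)(6.0⁴)/(8·53.0³·13) = 6.395 N/mm = 6395 N/m
Wire length L = πDN_a = π·53.0·13 = 2164.6 mm
m = ρ·(πd²/4)·L = 7850 × 28.274×10⁻⁶ m² × 2.1646 m = 0.48043 kg
f_n = ½√(k/m) = 0.5·√(6395/0.48043) = 0.5·√(13311) = 57.686 Hz

57.7 Hz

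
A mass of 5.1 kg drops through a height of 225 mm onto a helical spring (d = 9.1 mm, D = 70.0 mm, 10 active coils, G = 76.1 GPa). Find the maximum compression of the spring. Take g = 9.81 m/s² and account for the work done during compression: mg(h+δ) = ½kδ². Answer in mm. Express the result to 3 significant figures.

37.1 mm

k = Gd⁴/(8D³N_a) = (76.1×10³)(9.1⁴)/(8·70.0³·10) = 19.018 N/mm
W = mg = 5.1 × 9.81 = 50.031 N
½kδ² − Wδ − Wh = 0 → δ = (W + √(W² + 2kWh))/k
δ = (50.031 + √(2503.1 + 428172))/19.018 = (50.031 + 656.26)/19.018 = 37.138 mm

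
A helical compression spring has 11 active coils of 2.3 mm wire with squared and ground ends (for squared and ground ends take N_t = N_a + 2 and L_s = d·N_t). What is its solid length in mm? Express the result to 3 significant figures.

squared and ground ends: N_t = N_a + 2 = 11 + 2 = 13
L_s = d·N_t = 2.3 × 13 = 29.9 mm

29.9 mm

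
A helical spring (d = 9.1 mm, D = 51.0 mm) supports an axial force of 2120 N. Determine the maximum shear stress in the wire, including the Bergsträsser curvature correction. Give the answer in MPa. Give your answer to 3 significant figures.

459 MPa

Spring index C = D/d = 51.0/9.1 = 5.6044
K_B = (4C+2)/(4C−3) = 24.418/19.418 = 1.2575
τ₀ = 8FD/(πd³) = 8·2120·51.0/(π·9.1³) = 864960/2367.4 = 365.36 MPa
τ_max = K·τ₀ = 1.2575 × 365.36 = 459.44 MPa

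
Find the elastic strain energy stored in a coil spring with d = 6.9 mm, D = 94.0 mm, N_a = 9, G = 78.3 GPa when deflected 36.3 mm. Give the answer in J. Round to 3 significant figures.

k = Gd⁴/(8D³N_a) = (78.3×10³)(6.9⁴)/(8·94.0³·9) = 2.9679 N/mm
U = ½kδ² = 0.5 × 2.9679 × 36.3² = 1955.4 N·mm = 1.9554 J

1.96 J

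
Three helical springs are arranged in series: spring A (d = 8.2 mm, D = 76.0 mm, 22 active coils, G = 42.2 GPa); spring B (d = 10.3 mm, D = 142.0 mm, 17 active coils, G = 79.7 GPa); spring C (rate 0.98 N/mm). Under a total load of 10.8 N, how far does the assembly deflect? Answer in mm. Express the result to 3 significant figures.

k_A = Gd⁴/(8D³N_a) = (42.2×10³)(8.2⁴)/(8·76.0³·22) = 2.4695 N/mm
k_B = Gd⁴/(8D³N_a) = (79.7×10³)(10.3⁴)/(8·142.0³·17) = 2.3036 N/mm
Series: 1/k_eq = 1/2.4695 + 1/2.3036 + 1/0.98 = 1.8595; k_eq = 0.53779 N/mm
δ = F/k_eq = 10.8/0.53779 = 20.082 mm

20.1 mm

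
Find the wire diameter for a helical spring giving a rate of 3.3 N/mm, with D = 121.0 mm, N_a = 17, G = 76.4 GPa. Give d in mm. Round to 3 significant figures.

d = (8D³N_a·k / G)^(1/4) = (8·121.0³·17·3.3 / (76.4×10³))^0.25
  = (10407)^0.25 = 10.1002 mm

10.1 mm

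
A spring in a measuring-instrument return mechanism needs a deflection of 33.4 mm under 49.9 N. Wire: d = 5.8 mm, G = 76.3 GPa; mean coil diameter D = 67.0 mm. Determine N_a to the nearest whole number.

24

Required rate k = F/δ = 49.9/33.4 = 1.494 N/mm
N_a = Gd⁴/(8D³k) = (76.3×10³ × 5.8⁴)/(8 × 67.0³ × 1.494)
    = 8.63449e+07 / 3.59475e+06 = 24.02 → 24 coils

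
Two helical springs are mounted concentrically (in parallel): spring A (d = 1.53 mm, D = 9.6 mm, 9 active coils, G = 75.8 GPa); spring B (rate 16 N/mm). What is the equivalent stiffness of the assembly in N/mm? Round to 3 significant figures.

22.5 N/mm

k_A = Gd⁴/(8D³N_a) = (75.8×10³)(1.53⁴)/(8·9.6³·9) = 6.5206 N/mm
Parallel: k_eq = 6.5206 + 16 = 22.521 N/mm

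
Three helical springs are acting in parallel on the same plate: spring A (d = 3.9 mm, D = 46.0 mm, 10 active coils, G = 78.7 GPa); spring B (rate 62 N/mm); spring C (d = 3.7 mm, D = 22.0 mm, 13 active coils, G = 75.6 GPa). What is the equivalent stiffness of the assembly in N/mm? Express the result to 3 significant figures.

k_A = Gd⁴/(8D³N_a) = (78.7×10³)(3.9⁴)/(8·46.0³·10) = 2.3381 N/mm
k_C = Gd⁴/(8D³N_a) = (75.6×10³)(3.7⁴)/(8·22.0³·13) = 12.795 N/mm
Parallel: k_eq = 2.3381 + 62 + 12.795 = 77.133 N/mm

77.1 N/mm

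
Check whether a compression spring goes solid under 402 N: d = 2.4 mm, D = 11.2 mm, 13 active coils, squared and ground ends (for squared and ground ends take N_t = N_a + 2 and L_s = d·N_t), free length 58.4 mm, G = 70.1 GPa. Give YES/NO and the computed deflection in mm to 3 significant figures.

k = Gd⁴/(8D³N_a) = (70.1×10³)(2.4⁴)/(8·11.2³·13) = 15.918 N/mm
N_t = 15; L_s = 2.4·15 = 36 mm; δ_solid = L₀ − L_s = 58.4 − 36 = 22.4 mm
δ = F/k = 402/15.918 = 25.255 mm
δ ≥ δ_solid → spring goes solid

YES, δ = 25.3 mm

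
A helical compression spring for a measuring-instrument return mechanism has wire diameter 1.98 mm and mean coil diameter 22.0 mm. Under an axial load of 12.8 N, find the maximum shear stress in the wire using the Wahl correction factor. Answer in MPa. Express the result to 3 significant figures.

Spring index C = D/d = 22.0/1.98 = 11.1111
K_W = (4C−1)/(4C−4) + 0.615/C = 43.444/40.444 + 0.0554 = 1.1295
τ₀ = 8FD/(πd³) = 8·12.8·22.0/(π·1.98³) = 2252.8/24.386 = 92.38 MPa
τ_max = K·τ₀ = 1.1295 × 92.38 = 104.35 MPa

104 MPa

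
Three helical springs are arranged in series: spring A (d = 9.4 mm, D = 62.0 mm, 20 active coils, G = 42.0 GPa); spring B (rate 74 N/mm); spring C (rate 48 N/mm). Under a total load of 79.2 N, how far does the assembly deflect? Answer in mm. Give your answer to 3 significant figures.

11.9 mm

k_A = Gd⁴/(8D³N_a) = (42.0×10³)(9.4⁴)/(8·62.0³·20) = 8.5994 N/mm
Series: 1/k_eq = 1/8.5994 + 1/74 + 1/48 = 0.15063; k_eq = 6.6386 N/mm
δ = F/k_eq = 79.2/6.6386 = 11.93 mm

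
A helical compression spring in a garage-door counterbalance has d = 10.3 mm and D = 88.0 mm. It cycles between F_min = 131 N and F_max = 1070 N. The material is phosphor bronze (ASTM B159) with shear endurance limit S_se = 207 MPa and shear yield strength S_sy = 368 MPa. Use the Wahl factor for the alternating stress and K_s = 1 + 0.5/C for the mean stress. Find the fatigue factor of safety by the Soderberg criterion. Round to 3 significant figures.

1.11

C = D/d = 88.0/10.3 = 8.5437; K_W = (4C−1)/(4C−4)+0.615/C = 1.1714; K_s = 1+0.5/C = 1.0585
F_a = (F_max−F_min)/2 = 469.5 N; F_m = (F_max+F_min)/2 = 600.5 N
τ_a = K_W·8F_aD/(πd³) = 1.1714 × 96.282 = 112.79 MPa
τ_m = K_s·8F_mD/(πd³) = 1.0585 × 123.15 = 130.35 MPa
Soderberg: 1/n_f = τ_a/S_se + τ_m/S_sy = 112.79/207 + 130.35/368 = 0.54486 + 0.35422 = 0.89908
n_f = 1/0.89908 = 1.112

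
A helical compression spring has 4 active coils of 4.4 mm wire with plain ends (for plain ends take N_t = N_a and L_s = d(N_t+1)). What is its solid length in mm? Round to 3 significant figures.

22.0 mm

plain ends: N_t = N_a = 4
L_s = d·(N_t+1) = 4.4 × 5 = 22 mm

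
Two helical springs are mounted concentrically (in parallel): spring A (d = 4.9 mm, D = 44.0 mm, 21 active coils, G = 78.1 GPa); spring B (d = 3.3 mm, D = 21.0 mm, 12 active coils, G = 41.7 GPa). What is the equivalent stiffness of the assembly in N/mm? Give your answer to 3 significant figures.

k_A = Gd⁴/(8D³N_a) = (78.1×10³)(4.9⁴)/(8·44.0³·21) = 3.1461 N/mm
k_B = Gd⁴/(8D³N_a) = (41.7×10³)(3.3⁴)/(8·21.0³·12) = 5.5624 N/mm
Parallel: k_eq = 3.1461 + 5.5624 = 8.7085 N/mm

8.71 N/mm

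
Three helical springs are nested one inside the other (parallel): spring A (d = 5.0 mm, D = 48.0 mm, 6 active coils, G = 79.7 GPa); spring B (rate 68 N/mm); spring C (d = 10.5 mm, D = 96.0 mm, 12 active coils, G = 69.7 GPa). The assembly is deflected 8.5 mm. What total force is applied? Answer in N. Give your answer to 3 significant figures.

k_A = Gd⁴/(8D³N_a) = (79.7×10³)(5.0⁴)/(8·48.0³·6) = 9.3837 N/mm
k_C = Gd⁴/(8D³N_a) = (69.7×10³)(10.5⁴)/(8·96.0³·12) = 9.9748 N/mm
Parallel: k_eq = 9.3837 + 68 + 9.9748 = 87.359 N/mm
F = k_eq·δ = 87.359·8.5 = 742.55 N

743 N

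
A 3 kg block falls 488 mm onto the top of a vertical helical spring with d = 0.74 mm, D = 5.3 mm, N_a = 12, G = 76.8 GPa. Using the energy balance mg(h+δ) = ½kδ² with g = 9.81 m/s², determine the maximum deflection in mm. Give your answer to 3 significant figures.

k = Gd⁴/(8D³N_a) = (76.8×10³)(0.74⁴)/(8·5.3³·12) = 1.6113 N/mm
W = mg = 3 × 9.81 = 29.43 N
½kδ² − Wδ − Wh = 0 → δ = (W + √(W² + 2kWh))/k
δ = (29.43 + √(866.12 + 46283.8))/1.6113 = (29.43 + 217.14)/1.6113 = 153.02 mm

153 mm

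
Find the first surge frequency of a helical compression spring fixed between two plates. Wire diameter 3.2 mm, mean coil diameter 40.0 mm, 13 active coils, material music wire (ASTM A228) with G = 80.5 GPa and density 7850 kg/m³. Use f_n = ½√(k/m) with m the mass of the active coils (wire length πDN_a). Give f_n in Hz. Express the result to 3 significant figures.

k = Gd⁴/(8D³N_a) = (80.5×10³)(3.2⁴)/(8·40.0³·13) = 1.2682 N/mm = 1268.2 N/m
Wire length L = πDN_a = π·40.0·13 = 1633.6 mm
m = ρ·(πd²/4)·L = 7850 × 8.0425×10⁻⁶ m² × 1.6336 m = 0.10314 kg
f_n = ½√(k/m) = 0.5·√(1268.2/0.10314) = 0.5·√(12296) = 55.444 Hz

55.4 Hz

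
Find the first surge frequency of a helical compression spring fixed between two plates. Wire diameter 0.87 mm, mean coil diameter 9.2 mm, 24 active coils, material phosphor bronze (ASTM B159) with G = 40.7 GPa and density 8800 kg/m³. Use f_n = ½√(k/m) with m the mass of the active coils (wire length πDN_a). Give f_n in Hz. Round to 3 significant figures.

k = Gd⁴/(8D³N_a) = (40.7×10³)(0.87⁴)/(8·9.2³·24) = 0.15596 N/mm = 155.96 N/m
Wire length L = πDN_a = π·9.2·24 = 693.66 mm
m = ρ·(πd²/4)·L = 8800 × 0.59447×10⁻⁶ m² × 0.69366 m = 0.0036288 kg
f_n = ½√(k/m) = 0.5·√(155.96/0.0036288) = 0.5·√(42978) = 103.66 Hz

104 Hz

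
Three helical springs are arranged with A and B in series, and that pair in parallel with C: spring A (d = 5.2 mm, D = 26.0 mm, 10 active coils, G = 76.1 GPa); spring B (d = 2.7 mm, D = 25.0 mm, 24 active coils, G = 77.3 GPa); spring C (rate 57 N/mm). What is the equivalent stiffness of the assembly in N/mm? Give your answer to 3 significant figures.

k_A = Gd⁴/(8D³N_a) = (76.1×10³)(5.2⁴)/(8·26.0³·10) = 39.572 N/mm
k_B = Gd⁴/(8D³N_a) = (77.3×10³)(2.7⁴)/(8·25.0³·24) = 1.3693 N/mm
Springs A,B series: k_AB = 1/(1/39.572+1/1.3693) = 1.3235 N/mm; parallel with C: k_eq = 1.3235+57 = 58.324 N/mm

58.3 N/mm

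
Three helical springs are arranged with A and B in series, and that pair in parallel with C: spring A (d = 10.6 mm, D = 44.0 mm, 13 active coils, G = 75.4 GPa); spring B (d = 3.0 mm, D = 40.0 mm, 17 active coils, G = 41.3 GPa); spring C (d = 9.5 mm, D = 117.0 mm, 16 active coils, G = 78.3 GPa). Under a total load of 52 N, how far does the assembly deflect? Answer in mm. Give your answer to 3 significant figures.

14.9 mm

k_A = Gd⁴/(8D³N_a) = (75.4×10³)(10.6⁴)/(8·44.0³·13) = 107.45 N/mm
k_B = Gd⁴/(8D³N_a) = (41.3×10³)(3.0⁴)/(8·40.0³·17) = 0.38434 N/mm
k_C = Gd⁴/(8D³N_a) = (78.3×10³)(9.5⁴)/(8·117.0³·16) = 3.1109 N/mm
Springs A,B series: k_AB = 1/(1/107.45+1/0.38434) = 0.38297 N/mm; parallel with C: k_eq = 0.38297+3.1109 = 3.4939 N/mm
δ = F/k_eq = 52/3.4939 = 14.883 mm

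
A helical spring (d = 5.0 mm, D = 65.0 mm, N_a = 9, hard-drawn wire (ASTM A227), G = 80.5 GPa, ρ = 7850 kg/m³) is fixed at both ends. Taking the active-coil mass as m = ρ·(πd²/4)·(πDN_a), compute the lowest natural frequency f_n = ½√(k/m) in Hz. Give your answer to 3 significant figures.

k = Gd⁴/(8D³N_a) = (80.5×10³)(5.0⁴)/(8·65.0³·9) = 2.5445 N/mm = 2544.5 N/m
Wire length L = πDN_a = π·65.0·9 = 1837.8 mm
m = ρ·(πd²/4)·L = 7850 × 19.635×10⁻⁶ m² × 1.8378 m = 0.28327 kg
f_n = ½√(k/m) = 0.5·√(2544.5/0.28327) = 0.5·√(8982.5) = 47.388 Hz

47.4 Hz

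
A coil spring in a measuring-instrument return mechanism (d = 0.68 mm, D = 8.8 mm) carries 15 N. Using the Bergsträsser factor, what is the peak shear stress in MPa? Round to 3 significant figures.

1180 MPa

Spring index C = D/d = 8.8/0.68 = 12.9412
K_B = (4C+2)/(4C−3) = 53.765/48.765 = 1.1025
τ₀ = 8FD/(πd³) = 8·15·8.8/(π·0.68³) = 1056/0.98782 = 1069 MPa
τ_max = K·τ₀ = 1.1025 × 1069 = 1178.6 MPa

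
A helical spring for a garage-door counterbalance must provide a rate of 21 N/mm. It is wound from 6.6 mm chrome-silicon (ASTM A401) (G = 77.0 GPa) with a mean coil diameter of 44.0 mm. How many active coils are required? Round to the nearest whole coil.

10

N_a = Gd⁴/(8D³k) = (77.0×10³ × 6.6⁴)/(8 × 44.0³ × 21)
    = 1.46105e+08 / 1.43109e+07 = 10.21 → 10 coils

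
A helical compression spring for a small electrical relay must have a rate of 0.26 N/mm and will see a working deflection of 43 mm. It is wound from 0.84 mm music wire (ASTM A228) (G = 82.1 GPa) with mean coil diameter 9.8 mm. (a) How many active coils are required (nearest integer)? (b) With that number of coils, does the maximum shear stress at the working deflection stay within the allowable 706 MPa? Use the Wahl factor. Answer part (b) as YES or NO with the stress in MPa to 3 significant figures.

N_a = Gd⁴/(8D³k) = (82.1×10³)(0.84⁴)/(8·9.8³·0.26) = 20.88 → N_a = 21
Actual rate k = Gd⁴/(8D³·21) = 0.25851 N/mm
Working load F = kδ = 0.25851·43 = 11.116 N
C = 9.8/0.84 = 11.6667; K_W = (4C−1)/(4C−4)+0.615/C = 1.1230
τ_max = K_W·8FD/(πd³) = 1.1230·468.03 = 525.61 MPa
τ_max ≤ 706 MPa → acceptable

(a) 21 coils; (b) YES, τ_max = 526 MPa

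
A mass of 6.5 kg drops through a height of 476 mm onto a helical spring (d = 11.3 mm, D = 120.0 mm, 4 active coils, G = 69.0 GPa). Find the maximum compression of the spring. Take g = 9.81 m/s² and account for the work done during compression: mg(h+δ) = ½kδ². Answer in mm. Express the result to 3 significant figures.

k = Gd⁴/(8D³N_a) = (69.0×10³)(11.3⁴)/(8·120.0³·4) = 20.346 N/mm
W = mg = 6.5 × 9.81 = 63.765 N
½kδ² − Wδ − Wh = 0 → δ = (W + √(W² + 2kWh))/k
δ = (63.765 + √(4066 + 1.23506e+06))/20.346 = (63.765 + 1113.2)/20.346 = 57.847 mm

57.8 mm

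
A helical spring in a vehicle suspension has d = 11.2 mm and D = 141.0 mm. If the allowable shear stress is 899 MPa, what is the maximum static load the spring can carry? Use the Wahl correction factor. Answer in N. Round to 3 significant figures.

3160 N

C = D/d = 141.0/11.2 = 12.5893
K_W = (4C−1)/(4C−4) + 0.615/C = 49.357/46.357 + 0.0489 = 1.1136
τ_max = K·8FD/(πd³) → F_max = τ_allow·πd³/(8DK)
F_max = 899·π·11.2³/(8·141.0·1.1136) = 3.9679e+06/1256.1 = 3158.9 N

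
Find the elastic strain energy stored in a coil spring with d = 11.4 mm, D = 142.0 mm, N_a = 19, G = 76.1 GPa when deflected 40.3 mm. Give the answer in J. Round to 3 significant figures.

k = Gd⁴/(8D³N_a) = (76.1×10³)(11.4⁴)/(8·142.0³·19) = 2.9532 N/mm
U = ½kδ² = 0.5 × 2.9532 × 40.3² = 2398.1 N·mm = 2.3981 J

2.40 J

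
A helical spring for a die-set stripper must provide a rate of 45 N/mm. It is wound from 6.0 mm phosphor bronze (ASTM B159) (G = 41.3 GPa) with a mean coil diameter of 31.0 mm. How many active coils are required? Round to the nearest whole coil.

5

N_a = Gd⁴/(8D³k) = (41.3×10³ × 6.0⁴)/(8 × 31.0³ × 45)
    = 5.35248e+07 / 1.07248e+07 = 4.991 → 5 coils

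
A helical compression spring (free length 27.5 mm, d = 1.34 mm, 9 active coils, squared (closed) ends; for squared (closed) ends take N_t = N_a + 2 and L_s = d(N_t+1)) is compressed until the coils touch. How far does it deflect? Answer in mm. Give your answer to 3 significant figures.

11.4 mm

N_t = 11; L_s = 1.34·12 = 16.08 mm
δ_solid = L₀ − L_s = 27.5 − 16.08 = 11.42 mm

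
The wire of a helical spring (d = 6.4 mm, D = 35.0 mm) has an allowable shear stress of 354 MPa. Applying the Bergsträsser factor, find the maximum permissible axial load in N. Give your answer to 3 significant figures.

823 N

C = D/d = 35.0/6.4 = 5.4688
K_B = (4C+2)/(4C−3) = 23.875/18.875 = 1.2649
τ_max = K·8FD/(πd³) → F_max = τ_allow·πd³/(8DK)
F_max = 354·π·6.4³/(8·35.0·1.2649) = 2.9154e+05/354.17 = 823.15 N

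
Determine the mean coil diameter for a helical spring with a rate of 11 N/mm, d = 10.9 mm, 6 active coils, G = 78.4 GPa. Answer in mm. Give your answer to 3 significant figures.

128 mm

D = (Gd⁴/(8N_a·k))^(1/3) = (78.4×10³·10.9⁴/(8·6·11))^(1/3)
  = (2.09598e+06)^(1/3) = 127.9762 mm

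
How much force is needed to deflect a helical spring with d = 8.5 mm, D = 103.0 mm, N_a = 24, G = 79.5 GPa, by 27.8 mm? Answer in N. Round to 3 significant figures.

55.0 N

k = Gd⁴/(8D³N_a) = (79.5×10³)(8.5⁴)/(8·103.0³·24) = 1.978 N/mm
F = k·δ = 1.978 × 27.8 = 54.989 N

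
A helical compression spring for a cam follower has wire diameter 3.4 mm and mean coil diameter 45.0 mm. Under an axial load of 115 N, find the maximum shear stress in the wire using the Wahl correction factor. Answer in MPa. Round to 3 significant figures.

371 MPa

Spring index C = D/d = 45.0/3.4 = 13.2353
K_W = (4C−1)/(4C−4) + 0.615/C = 51.941/48.941 + 0.0465 = 1.1078
τ₀ = 8FD/(πd³) = 8·115·45.0/(π·3.4³) = 41400/123.48 = 335.28 MPa
τ_max = K·τ₀ = 1.1078 × 335.28 = 371.42 MPa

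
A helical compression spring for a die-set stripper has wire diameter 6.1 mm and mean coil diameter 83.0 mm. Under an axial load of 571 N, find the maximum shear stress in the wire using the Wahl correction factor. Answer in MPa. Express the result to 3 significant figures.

587 MPa

Spring index C = D/d = 83.0/6.1 = 13.6066
K_W = (4C−1)/(4C−4) + 0.615/C = 53.426/50.426 + 0.0452 = 1.1047
τ₀ = 8FD/(πd³) = 8·571·83.0/(π·6.1³) = 379144/713.08 = 531.7 MPa
τ_max = K·τ₀ = 1.1047 × 531.7 = 587.36 MPa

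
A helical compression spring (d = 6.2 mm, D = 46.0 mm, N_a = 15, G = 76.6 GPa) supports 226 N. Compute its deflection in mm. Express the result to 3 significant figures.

23.3 mm

k = Gd⁴/(8D³N_a) = (76.6×10³)(6.2⁴)/(8·46.0³·15) = 9.6904 N/mm
δ = F/k = 226 / 9.6904 = 23.322 mm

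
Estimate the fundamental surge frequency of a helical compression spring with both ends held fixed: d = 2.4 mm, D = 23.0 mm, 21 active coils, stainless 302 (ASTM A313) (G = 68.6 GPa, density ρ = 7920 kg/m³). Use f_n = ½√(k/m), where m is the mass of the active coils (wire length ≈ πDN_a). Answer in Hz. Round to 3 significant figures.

k = Gd⁴/(8D³N_a) = (68.6×10³)(2.4⁴)/(8·23.0³·21) = 1.1135 N/mm = 1113.5 N/m
Wire length L = πDN_a = π·23.0·21 = 1517.4 mm
m = ρ·(πd²/4)·L = 7920 × 4.5239×10⁻⁶ m² × 1.5174 m = 0.054367 kg
f_n = ½√(k/m) = 0.5·√(1113.5/0.054367) = 0.5·√(20481) = 71.555 Hz

71.6 Hz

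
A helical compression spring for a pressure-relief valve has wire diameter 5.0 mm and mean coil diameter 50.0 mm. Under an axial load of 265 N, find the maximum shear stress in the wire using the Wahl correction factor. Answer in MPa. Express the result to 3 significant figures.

Spring index C = D/d = 50.0/5.0 = 10.0000
K_W = (4C−1)/(4C−4) + 0.615/C = 39.000/36.000 + 0.0615 = 1.1448
τ₀ = 8FD/(πd³) = 8·265·50.0/(π·5.0³) = 106000/392.7 = 269.93 MPa
τ_max = K·τ₀ = 1.1448 × 269.93 = 309.02 MPa

309 MPa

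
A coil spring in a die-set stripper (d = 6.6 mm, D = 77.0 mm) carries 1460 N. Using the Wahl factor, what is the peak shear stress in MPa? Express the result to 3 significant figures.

1120 MPa

Spring index C = D/d = 77.0/6.6 = 11.6667
K_W = (4C−1)/(4C−4) + 0.615/C = 45.667/42.667 + 0.0527 = 1.1230
τ₀ = 8FD/(πd³) = 8·1460·77.0/(π·6.6³) = 899360/903.2 = 995.75 MPa
τ_max = K·τ₀ = 1.1230 × 995.75 = 1118.3 MPa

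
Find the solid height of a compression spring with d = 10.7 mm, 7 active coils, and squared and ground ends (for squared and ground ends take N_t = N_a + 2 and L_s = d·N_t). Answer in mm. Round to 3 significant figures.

96.3 mm

squared and ground ends: N_t = N_a + 2 = 7 + 2 = 9
L_s = d·N_t = 10.7 × 9 = 96.3 mm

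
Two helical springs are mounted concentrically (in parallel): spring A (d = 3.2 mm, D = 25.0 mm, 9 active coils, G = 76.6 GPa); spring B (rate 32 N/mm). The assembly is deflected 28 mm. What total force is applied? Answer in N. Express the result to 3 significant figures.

k_A = Gd⁴/(8D³N_a) = (76.6×10³)(3.2⁴)/(8·25.0³·9) = 7.1396 N/mm
Parallel: k_eq = 7.1396 + 32 = 39.14 N/mm
F = k_eq·δ = 39.14·28 = 1095.9 N

1100 N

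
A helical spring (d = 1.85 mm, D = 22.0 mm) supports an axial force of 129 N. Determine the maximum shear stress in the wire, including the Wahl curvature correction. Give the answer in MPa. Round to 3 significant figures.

Spring index C = D/d = 22.0/1.85 = 11.8919
K_W = (4C−1)/(4C−4) + 0.615/C = 46.568/43.568 + 0.0517 = 1.1206
τ₀ = 8FD/(πd³) = 8·129·22.0/(π·1.85³) = 22704/19.891 = 1141.4 MPa
τ_max = K·τ₀ = 1.1206 × 1141.4 = 1279 MPa

1280 MPa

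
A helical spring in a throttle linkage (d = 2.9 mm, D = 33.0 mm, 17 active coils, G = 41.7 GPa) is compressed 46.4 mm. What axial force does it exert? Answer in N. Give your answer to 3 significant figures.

k = Gd⁴/(8D³N_a) = (41.7×10³)(2.9⁴)/(8·33.0³·17) = 0.60346 N/mm
F = k·δ = 0.60346 × 46.4 = 28 N

28.0 N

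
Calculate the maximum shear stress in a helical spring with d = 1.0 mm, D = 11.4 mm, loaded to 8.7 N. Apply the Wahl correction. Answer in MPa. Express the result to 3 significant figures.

Spring index C = D/d = 11.4/1.0 = 11.4000
K_W = (4C−1)/(4C−4) + 0.615/C = 44.600/41.600 + 0.0539 = 1.1261
τ₀ = 8FD/(πd³) = 8·8.7·11.4/(π·1.0³) = 793.44/3.1416 = 252.56 MPa
τ_max = K·τ₀ = 1.1261 × 252.56 = 284.4 MPa

284 MPa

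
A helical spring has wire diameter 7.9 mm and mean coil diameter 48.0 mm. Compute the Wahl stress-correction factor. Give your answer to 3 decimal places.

1.249

C = D/d = 48.0/7.9 = 6.0759
K_W = (4C−1)/(4C−4) + 0.615/C = 23.304/20.304 + 0.1012 = 1.2490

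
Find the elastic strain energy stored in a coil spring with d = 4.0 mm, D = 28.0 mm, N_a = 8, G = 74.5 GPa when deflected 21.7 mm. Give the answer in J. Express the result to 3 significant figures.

3.20 J

k = Gd⁴/(8D³N_a) = (74.5×10³)(4.0⁴)/(8·28.0³·8) = 13.575 N/mm
U = ½kδ² = 0.5 × 13.575 × 21.7² = 3196.2 N·mm = 3.1962 J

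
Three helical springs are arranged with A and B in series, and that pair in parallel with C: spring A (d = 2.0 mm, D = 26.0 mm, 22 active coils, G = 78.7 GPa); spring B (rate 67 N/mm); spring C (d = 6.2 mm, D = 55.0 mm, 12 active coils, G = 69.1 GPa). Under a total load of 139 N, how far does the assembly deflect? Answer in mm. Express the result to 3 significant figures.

20.4 mm

k_A = Gd⁴/(8D³N_a) = (78.7×10³)(2.0⁴)/(8·26.0³·22) = 0.40706 N/mm
k_C = Gd⁴/(8D³N_a) = (69.1×10³)(6.2⁴)/(8·55.0³·12) = 6.3927 N/mm
Springs A,B series: k_AB = 1/(1/0.40706+1/67) = 0.40461 N/mm; parallel with C: k_eq = 0.40461+6.3927 = 6.7973 N/mm
δ = F/k_eq = 139/6.7973 = 20.449 mm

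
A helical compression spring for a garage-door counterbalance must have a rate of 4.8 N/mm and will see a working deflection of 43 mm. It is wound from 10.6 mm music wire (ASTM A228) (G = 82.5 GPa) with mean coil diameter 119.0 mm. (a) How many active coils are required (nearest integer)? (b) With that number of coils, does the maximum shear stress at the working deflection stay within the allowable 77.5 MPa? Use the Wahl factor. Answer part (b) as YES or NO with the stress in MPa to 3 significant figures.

(a) 16 coils; (b) YES, τ_max = 59.6 MPa

N_a = Gd⁴/(8D³k) = (82.5×10³)(10.6⁴)/(8·119.0³·4.8) = 16.1 → N_a = 16
Actual rate k = Gd⁴/(8D³·16) = 4.8287 N/mm
Working load F = kδ = 4.8287·43 = 207.63 N
C = 119.0/10.6 = 11.2264; K_W = (4C−1)/(4C−4)+0.615/C = 1.1281
τ_max = K_W·8FD/(πd³) = 1.1281·52.828 = 59.596 MPa
τ_max ≤ 77.5 MPa → acceptable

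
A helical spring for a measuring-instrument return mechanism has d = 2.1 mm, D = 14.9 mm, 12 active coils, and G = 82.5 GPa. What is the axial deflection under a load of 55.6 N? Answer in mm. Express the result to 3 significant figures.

11.0 mm

k = Gd⁴/(8D³N_a) = (82.5×10³)(2.1⁴)/(8·14.9³·12) = 5.0524 N/mm
δ = F/k = 55.6 / 5.0524 = 11.005 mm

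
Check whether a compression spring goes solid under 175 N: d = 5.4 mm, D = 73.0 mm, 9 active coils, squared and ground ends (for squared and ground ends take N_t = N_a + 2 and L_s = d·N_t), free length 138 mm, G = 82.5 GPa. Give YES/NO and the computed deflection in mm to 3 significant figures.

NO, δ = 69.9 mm

k = Gd⁴/(8D³N_a) = (82.5×10³)(5.4⁴)/(8·73.0³·9) = 2.5045 N/mm
N_t = 11; L_s = 5.4·11 = 59.4 mm; δ_solid = L₀ − L_s = 138 − 59.4 = 78.6 mm
δ = F/k = 175/2.5045 = 69.873 mm
δ < δ_solid → spring does not go solid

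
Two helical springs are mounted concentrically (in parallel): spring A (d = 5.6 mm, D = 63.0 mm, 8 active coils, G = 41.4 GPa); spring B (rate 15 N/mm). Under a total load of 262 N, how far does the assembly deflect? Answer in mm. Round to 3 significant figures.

14.9 mm

k_A = Gd⁴/(8D³N_a) = (41.4×10³)(5.6⁴)/(8·63.0³·8) = 2.5442 N/mm
Parallel: k_eq = 2.5442 + 15 = 17.544 N/mm
δ = F/k_eq = 262/17.544 = 14.934 mm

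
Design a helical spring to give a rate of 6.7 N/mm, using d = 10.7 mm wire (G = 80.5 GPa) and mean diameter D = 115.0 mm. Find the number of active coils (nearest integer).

N_a = Gd⁴/(8D³k) = (80.5×10³ × 10.7⁴)/(8 × 115.0³ × 6.7)
    = 1.05519e+09 / 8.15189e+07 = 12.94 → 13 coils

13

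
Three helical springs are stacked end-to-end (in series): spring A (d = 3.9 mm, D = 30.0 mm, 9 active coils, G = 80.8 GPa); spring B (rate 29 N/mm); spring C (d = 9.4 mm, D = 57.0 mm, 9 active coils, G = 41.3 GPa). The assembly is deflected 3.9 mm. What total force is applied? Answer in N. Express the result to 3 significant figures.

21.7 N

k_A = Gd⁴/(8D³N_a) = (80.8×10³)(3.9⁴)/(8·30.0³·9) = 9.6155 N/mm
k_C = Gd⁴/(8D³N_a) = (41.3×10³)(9.4⁴)/(8·57.0³·9) = 24.183 N/mm
Series: 1/k_eq = 1/9.6155 + 1/29 + 1/24.183 = 0.17983; k_eq = 5.5607 N/mm
F = k_eq·δ = 5.5607·3.9 = 21.687 N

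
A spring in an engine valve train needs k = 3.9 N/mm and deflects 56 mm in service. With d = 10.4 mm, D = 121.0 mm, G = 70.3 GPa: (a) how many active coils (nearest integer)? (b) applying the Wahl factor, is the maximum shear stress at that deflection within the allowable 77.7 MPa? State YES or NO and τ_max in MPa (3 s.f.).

(a) 15 coils; (b) YES, τ_max = 66.7 MPa

N_a = Gd⁴/(8D³k) = (70.3×10³)(10.4⁴)/(8·121.0³·3.9) = 14.88 → N_a = 15
Actual rate k = Gd⁴/(8D³·15) = 3.8686 N/mm
Working load F = kδ = 3.8686·56 = 216.64 N
C = 121.0/10.4 = 11.6346; K_W = (4C−1)/(4C−4)+0.615/C = 1.1234
τ_max = K_W·8FD/(πd³) = 1.1234·59.342 = 66.664 MPa
τ_max ≤ 77.7 MPa → acceptable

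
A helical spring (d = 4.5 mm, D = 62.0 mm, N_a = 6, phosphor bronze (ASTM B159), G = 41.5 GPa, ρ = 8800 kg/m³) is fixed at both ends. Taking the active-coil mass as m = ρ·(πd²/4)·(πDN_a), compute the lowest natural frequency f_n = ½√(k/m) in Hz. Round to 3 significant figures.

47.7 Hz

k = Gd⁴/(8D³N_a) = (41.5×10³)(4.5⁴)/(8·62.0³·6) = 1.4876 N/mm = 1487.6 N/m
Wire length L = πDN_a = π·62.0·6 = 1168.7 mm
m = ρ·(πd²/4)·L = 8800 × 15.904×10⁻⁶ m² × 1.1687 m = 0.16357 kg
f_n = ½√(k/m) = 0.5·√(1487.6/0.16357) = 0.5·√(9094.8) = 47.683 Hz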